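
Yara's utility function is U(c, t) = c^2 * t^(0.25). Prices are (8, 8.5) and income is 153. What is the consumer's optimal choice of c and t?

c* = 17, t* = 2

MU_c = 2·c·t^(0.25) and MU_t = 0.25·c^2·t^(-0.75).
MRS = MU_c/MU_t = (8)·t/c.
Tangency: set MRS = p_c/p_t = 8/8.5 = 16/17.
So (8)·t/c = 16/17, i.e. t = (2/17)·c.
Substitute into the budget 8·c + 8.5·t = 153: 9·c = 153, so c* = 17.
Then t* = (2/17)·17 = 2.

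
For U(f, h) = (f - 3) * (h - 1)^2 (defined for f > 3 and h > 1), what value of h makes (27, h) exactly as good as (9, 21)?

h = 11

U(9, 21) = 2400.
Set U(27, h) = 2400 and solve.
With f = 27: (27 − 3) = 24, so (h − 1)^2 = 2400/24 = 100.
Taking the square root (with h > 1): h − 1 = 10, so h = 11.
Check: U(27, 11) = 2400.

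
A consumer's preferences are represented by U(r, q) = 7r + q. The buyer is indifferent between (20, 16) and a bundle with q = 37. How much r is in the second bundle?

r = 17

U(20, 16) = 156.
Set U(r, 37) = 156 and solve.
7r + 37 = 156 ⇒ 7r = 119 ⇒ r = 17.
Check: U(17, 37) = 156.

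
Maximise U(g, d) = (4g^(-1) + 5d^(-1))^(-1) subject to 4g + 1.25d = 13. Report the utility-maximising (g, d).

For CES with ρ = -1, MRS = (4/5)·(d/g)^2.
Tangency: set MRS = p_g/p_d = 4/1.25 = 3.2.
So (d/g)^2 = 4; taking the square root, d/g = 2, i.e. d = 2·g.
Substitute into the budget 4·g + 1.25·d = 13: 6.5·g = 13, so g* = 2 and d* = 2·2 = 4.

g* = 2, d* = 4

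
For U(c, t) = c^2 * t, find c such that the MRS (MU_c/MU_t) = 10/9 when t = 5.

c = 9

MU_c = 2·c·t and MU_t = c^2.
MRS = MU_c/MU_t = (2/1)·t/c.
Substitute t = 5: MRS = 10/c. Setting 10/c = 10/9 gives c = 10/(10/9) = 9.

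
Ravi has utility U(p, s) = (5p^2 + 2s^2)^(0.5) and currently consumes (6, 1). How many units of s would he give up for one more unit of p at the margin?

MRS = 15

For CES with ρ = 2, MRS = (5/2)·(s/p)^(-1).
At (6, 1): MRS = 15.
So at (6, 1) the consumer would give up 15 units of s for one more unit of p.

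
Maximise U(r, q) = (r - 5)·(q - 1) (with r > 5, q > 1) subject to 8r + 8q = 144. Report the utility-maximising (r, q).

r* = 11, q* = 7

MU_r = (q−1), MU_q = (r−5).
MRS = (q−1)/(r−5).
Tangency: set MRS = p_r/p_q = 8/8 = 1.
So (q − 1)/(r − 5) = 1, i.e. (q − 1) = (r − 5).
Rewrite the budget in excess-of-subsistence terms: 8·(r − 5) + 8·(q − 1) = 144 − 8·5 − 8·1 = 96.
Substituting, 16·(r − 5) = 96, so r − 5 = 6 and r* = 11.
Then q − 1 = 6, so q* = 7.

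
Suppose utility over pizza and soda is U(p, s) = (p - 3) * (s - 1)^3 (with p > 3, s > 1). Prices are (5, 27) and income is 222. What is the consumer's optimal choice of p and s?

MU_p = (s−1)^3, MU_s = 3·(p−3)·(s−1)^2.
MRS = (1/3)·(s−1)/(p−3).
Tangency: set MRS = p_p/p_s = 5/27.
So (1/3)·(s − 1)/(p − 3) = 5/27, i.e. (s − 1) = (5/9)·(p − 3).
Rewrite the budget in excess-of-subsistence terms: 5·(p − 3) + 27·(s − 1) = 222 − 5·3 − 27·1 = 180.
Substituting, 20·(p − 3) = 180, so p − 3 = 9 and p* = 12.
Then s − 1 = (5/9)·9 = 5, so s* = 6.

p* = 12, s* = 6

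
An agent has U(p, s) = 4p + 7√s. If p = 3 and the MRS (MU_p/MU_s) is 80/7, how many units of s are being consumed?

MU_p = 4, MU_s = 7/(2√s).
MRS = 4 ÷ (7/(2√s)).
MRS depends only on s: (8/7)·√s = 80/7 ⇒ √s = (80/7)/(8/7) = 10 ⇒ s = 100.

s = 100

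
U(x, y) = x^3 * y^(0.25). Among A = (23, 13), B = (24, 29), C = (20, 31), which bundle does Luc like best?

Bundle B

Evaluate utility at each bundle:
U(A) = 23103.051.
U(B) = 32079.916.
U(C) = 18876.888.
Highest utility is B, so B ≻ A ≻ C.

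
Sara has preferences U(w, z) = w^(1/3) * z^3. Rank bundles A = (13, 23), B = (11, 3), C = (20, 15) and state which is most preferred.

Evaluate utility at each bundle:
U(A) = 28608.689.
U(B) = 60.047.
U(C) = 9161.159.
Highest utility is A, so A ≻ C ≻ B.

Bundle A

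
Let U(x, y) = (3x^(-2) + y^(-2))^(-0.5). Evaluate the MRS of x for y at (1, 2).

For CES with ρ = -2, MRS = (3/1)·(y/x)^3.
At (1, 2): MRS = 24.
That is, one extra unit of x is worth 24 units of y at the margin.

MRS = 24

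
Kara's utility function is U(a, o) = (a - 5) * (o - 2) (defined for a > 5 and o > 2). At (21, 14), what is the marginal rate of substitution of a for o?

MU_a = (o−2), MU_o = (a−5).
MRS = (o−2)/(a−5).
At (21, 14): MRS = 0.75.
So at (21, 14) the consumer would give up 0.75 units of o for one more unit of a.

MRS = 0.75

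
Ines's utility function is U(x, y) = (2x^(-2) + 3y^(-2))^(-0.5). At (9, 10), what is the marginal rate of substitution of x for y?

For CES with ρ = -2, MRS = (2/3)·(y/x)^3.
At (9, 10): MRS = 2000/2187.
The indifference curve has slope −2000/2187 at this bundle.

MRS = 2000/2187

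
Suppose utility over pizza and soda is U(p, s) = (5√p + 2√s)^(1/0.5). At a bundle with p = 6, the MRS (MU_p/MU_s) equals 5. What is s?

For CES with ρ = 0.5, MRS = (5/2)·√(s/p).
Setting (5/2)·√(s/6) = 5 gives √(s/6) = 2, so s/6 = 4 and s = 24.

s = 24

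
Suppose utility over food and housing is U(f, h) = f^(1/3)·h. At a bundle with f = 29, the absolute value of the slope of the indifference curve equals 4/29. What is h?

h = 12

MU_f = 1/3·f^(-2/3)·h and MU_h = f^(1/3).
MRS = MU_f/MU_h = (1/3)·h/f.
Substitute f = 29: MRS = h/87. Setting h/87 = 4/29 gives h = (4/29)·87 = 12.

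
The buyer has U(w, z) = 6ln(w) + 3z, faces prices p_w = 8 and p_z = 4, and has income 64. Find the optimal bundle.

w* = 1, z* = 14

MU_w = 6/w, MU_z = 3.
MRS = 6/w ÷ 3.
Tangency: set MRS = p_w/p_z = 8/4 = 2.
MRS depends only on w: 2/w = 2 ⇒ w* = 2/2 = 1.
From the budget, 4·z = 64 − 8·1 = 56, so z* = 14.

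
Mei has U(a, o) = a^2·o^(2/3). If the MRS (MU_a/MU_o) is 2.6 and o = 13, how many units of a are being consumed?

a = 15

MU_a = 2·a·o^(2/3) and MU_o = 2/3·a^2·o^(-1/3).
MRS = MU_a/MU_o = (3)·o/a.
Substitute o = 13: MRS = 39/a. Setting 39/a = 2.6 gives a = 39/2.6 = 15.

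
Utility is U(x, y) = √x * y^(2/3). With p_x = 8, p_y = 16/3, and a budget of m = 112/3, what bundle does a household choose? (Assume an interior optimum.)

MU_x = 0.5·x^(-0.5)·y^(2/3) and MU_y = 2/3·√x·y^(-1/3).
MRS = MU_x/MU_y = (0.75)·y/x.
Tangency: set MRS = p_x/p_y = 8/(16/3) = 1.5.
So (0.75)·y/x = 1.5, i.e. y = 2·x.
Substitute into the budget 8·x + (16/3)·y = 112/3: (56/3)·x = 112/3, so x* = 2.
Then y* = 2·2 = 4.

x* = 2, y* = 4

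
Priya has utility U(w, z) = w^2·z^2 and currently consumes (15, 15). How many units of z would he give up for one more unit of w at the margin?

MRS = 1

MU_w = 2·w·z^2 and MU_z = 2·w^2·z.
MRS = MU_w/MU_z = z/w.
At (15, 15): MRS = 1.
So at (15, 15) the consumer would give up 1 units of z for one more unit of w.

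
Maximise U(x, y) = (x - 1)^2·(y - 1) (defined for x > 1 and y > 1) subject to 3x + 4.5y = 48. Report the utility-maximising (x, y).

MU_x = 2·(x−1)·(y−1), MU_y = (x−1)^2.
MRS = (2/1)·(y−1)/(x−1).
Tangency: set MRS = p_x/p_y = 3/4.5 = 2/3.
So (2/1)·(y − 1)/(x − 1) = 2/3, i.e. (y − 1) = (1/3)·(x − 1).
Rewrite the budget in excess-of-subsistence terms: 3·(x − 1) + 4.5·(y − 1) = 48 − 3·1 − 4.5·1 = 40.5.
Substituting, 4.5·(x − 1) = 40.5, so x − 1 = 9 and x* = 10.
Then y − 1 = (1/3)·9 = 3, so y* = 4.

x* = 10, y* = 4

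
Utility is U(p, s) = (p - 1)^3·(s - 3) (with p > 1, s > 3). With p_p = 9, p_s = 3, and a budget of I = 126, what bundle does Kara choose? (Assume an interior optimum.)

p* = 10, s* = 12

MU_p = 3·(p−1)^2·(s−3), MU_s = (p−1)^3.
MRS = (3/1)·(s−3)/(p−1).
Tangency: set MRS = p_p/p_s = 9/3 = 3.
So (3/1)·(s − 3)/(p − 1) = 3, i.e. (s − 3) = (p − 1).
Rewrite the budget in excess-of-subsistence terms: 9·(p − 1) + 3·(s − 3) = 126 − 9·1 − 3·3 = 108.
Substituting, 12·(p − 1) = 108, so p − 1 = 9 and p* = 10.
Then s − 3 = 9, so s* = 12.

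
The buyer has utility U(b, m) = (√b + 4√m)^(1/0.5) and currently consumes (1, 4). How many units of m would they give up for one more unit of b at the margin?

MRS = 0.5

For CES with ρ = 0.5, MRS = (1/4)·√(m/b).
At (1, 4): MRS = 0.5.
The indifference curve has slope −0.5 at this bundle.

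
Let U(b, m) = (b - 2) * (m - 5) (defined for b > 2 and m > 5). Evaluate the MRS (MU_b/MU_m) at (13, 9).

MRS = 4/11

MU_b = (m−5), MU_m = (b−2).
MRS = (m−5)/(b−2).
At (13, 9): MRS = 4/11.
So at (13, 9) the consumer would give up 4/11 units of m for one more unit of b.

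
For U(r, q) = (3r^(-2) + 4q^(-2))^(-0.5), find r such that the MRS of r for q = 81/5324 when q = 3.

For CES with ρ = -2, MRS = (3/4)·(q/r)^3.
Setting (3/4)·(3/r)^3 = 81/5324 gives (3/r)^3 = 27/1331, so 3/r = 3/11 and r = 11.

r = 11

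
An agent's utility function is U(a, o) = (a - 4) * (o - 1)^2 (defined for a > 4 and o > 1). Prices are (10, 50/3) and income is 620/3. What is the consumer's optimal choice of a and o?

a* = 9, o* = 7

MU_a = (o−1)^2, MU_o = 2·(a−4)·(o−1).
MRS = (1/2)·(o−1)/(a−4).
Tangency: set MRS = p_a/p_o = 10/(50/3) = 0.6.
So (1/2)·(o − 1)/(a − 4) = 0.6, i.e. (o − 1) = 1.2·(a − 4).
Rewrite the budget in excess-of-subsistence terms: 10·(a − 4) + (50/3)·(o − 1) = 620/3 − 10·4 − (50/3)·1 = 150.
Substituting, 30·(a − 4) = 150, so a − 4 = 5 and a* = 9.
Then o − 1 = 1.2·5 = 6, so o* = 7.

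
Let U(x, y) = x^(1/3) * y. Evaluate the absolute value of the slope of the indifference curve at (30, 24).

MRS = 4/15

MU_x = 1/3·x^(-2/3)·y and MU_y = x^(1/3).
MRS = MU_x/MU_y = (1/3)·y/x.
At (30, 24): MRS = 4/15.
That is, one extra unit of x is worth 4/15 units of y at the margin.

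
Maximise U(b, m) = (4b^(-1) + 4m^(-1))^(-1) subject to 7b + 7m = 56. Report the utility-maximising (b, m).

b* = 4, m* = 4

For CES with ρ = -1, MRS = (m/b)^2.
Tangency: set MRS = p_b/p_m = 7/7 = 1.
So (m/b)^2 = 1; taking the square root, m/b = 1, i.e. m = b.
Substitute into the budget 7·b + 7·m = 56: 14·b = 56, so b* = 4 and m* = 4.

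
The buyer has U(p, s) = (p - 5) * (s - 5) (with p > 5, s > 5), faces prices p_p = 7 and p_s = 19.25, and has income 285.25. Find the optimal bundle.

p* = 16, s* = 9

MU_p = (s−5), MU_s = (p−5).
MRS = (s−5)/(p−5).
Tangency: set MRS = p_p/p_s = 7/19.25 = 4/11.
So (s − 5)/(p − 5) = 4/11, i.e. (s − 5) = (4/11)·(p − 5).
Rewrite the budget in excess-of-subsistence terms: 7·(p − 5) + 19.25·(s − 5) = 285.25 − 7·5 − 19.25·5 = 154.
Substituting, 14·(p − 5) = 154, so p − 5 = 11 and p* = 16.
Then s − 5 = (4/11)·11 = 4, so s* = 9.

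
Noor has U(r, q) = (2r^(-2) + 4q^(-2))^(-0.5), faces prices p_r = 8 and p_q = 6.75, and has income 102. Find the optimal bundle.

For CES with ρ = -2, MRS = (2/4)·(q/r)^3.
Tangency: set MRS = p_r/p_q = 8/6.75 = 32/27.
So (q/r)^3 = 64/27; taking the cube root, q/r = 4/3, i.e. q = (4/3)·r.
Substitute into the budget 8·r + 6.75·q = 102: 17·r = 102, so r* = 6 and q* = (4/3)·6 = 8.

r* = 6, q* = 8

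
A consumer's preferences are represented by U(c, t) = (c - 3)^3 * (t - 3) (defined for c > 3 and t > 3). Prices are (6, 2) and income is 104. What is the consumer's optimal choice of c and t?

c* = 13, t* = 13

MU_c = 3·(c−3)^2·(t−3), MU_t = (c−3)^3.
MRS = (3/1)·(t−3)/(c−3).
Tangency: set MRS = p_c/p_t = 6/2 = 3.
So (3/1)·(t − 3)/(c − 3) = 3, i.e. (t − 3) = (c − 3).
Rewrite the budget in excess-of-subsistence terms: 6·(c − 3) + 2·(t − 3) = 104 − 6·3 − 2·3 = 80.
Substituting, 8·(c − 3) = 80, so c − 3 = 10 and c* = 13.
Then t − 3 = 10, so t* = 13.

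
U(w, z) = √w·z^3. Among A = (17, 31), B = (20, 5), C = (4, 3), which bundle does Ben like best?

Evaluate utility at each bundle:
U(A) = 122831.440.
U(B) = 559.017.
U(C) = 54.000.
Highest utility is A, so A ≻ B ≻ C.

Bundle A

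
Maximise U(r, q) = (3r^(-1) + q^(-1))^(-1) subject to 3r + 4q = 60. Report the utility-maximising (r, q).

For CES with ρ = -1, MRS = (3/1)·(q/r)^2.
Tangency: set MRS = p_r/p_q = 3/4 = 0.75.
So (q/r)^2 = 0.25; taking the square root, q/r = 0.5, i.e. q = 0.5·r.
Substitute into the budget 3·r + 4·q = 60: 5·r = 60, so r* = 12 and q* = 0.5·12 = 6.

r* = 12, q* = 6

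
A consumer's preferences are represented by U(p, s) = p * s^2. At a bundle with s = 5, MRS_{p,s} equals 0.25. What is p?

MU_p = s^2 and MU_s = 2·p·s.
MRS = MU_p/MU_s = (1/2)·s/p.
Substitute s = 5: MRS = 2.5/p. Setting 2.5/p = 0.25 gives p = 2.5/0.25 = 10.

p = 10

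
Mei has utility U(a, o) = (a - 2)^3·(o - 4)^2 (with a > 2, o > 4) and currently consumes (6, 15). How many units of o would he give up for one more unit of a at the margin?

MRS = 4.125

MU_a = 3·(a−2)^2·(o−4)^2, MU_o = 2·(a−2)^3·(o−4).
MRS = (3/2)·(o−4)/(a−2).
At (6, 15): MRS = 4.125.
That is, one extra unit of a is worth 4.125 units of o at the margin.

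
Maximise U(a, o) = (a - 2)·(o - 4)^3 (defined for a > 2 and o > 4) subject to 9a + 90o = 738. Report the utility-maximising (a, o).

a* = 12, o* = 7

MU_a = (o−4)^3, MU_o = 3·(a−2)·(o−4)^2.
MRS = (1/3)·(o−4)/(a−2).
Tangency: set MRS = p_a/p_o = 9/90 = 0.1.
So (1/3)·(o − 4)/(a − 2) = 0.1, i.e. (o − 4) = 0.3·(a − 2).
Rewrite the budget in excess-of-subsistence terms: 9·(a − 2) + 90·(o − 4) = 738 − 9·2 − 90·4 = 360.
Substituting, 36·(a − 2) = 360, so a − 2 = 10 and a* = 12.
Then o − 4 = 0.3·10 = 3, so o* = 7.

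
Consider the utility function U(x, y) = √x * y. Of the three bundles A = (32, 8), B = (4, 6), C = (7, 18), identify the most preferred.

Bundle C

Evaluate utility at each bundle:
U(A) = 45.255.
U(B) = 12.000.
U(C) = 47.624.
Highest utility is C, so C ≻ A ≻ B.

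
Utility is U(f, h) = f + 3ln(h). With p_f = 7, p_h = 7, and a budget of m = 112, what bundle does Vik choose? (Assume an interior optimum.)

MU_f = 1, MU_h = 3/h.
MRS = 1 ÷ (3/h).
Tangency: set MRS = p_f/p_h = 7/7 = 1.
MRS depends only on h: (1/3)·h = 1 ⇒ h* = 1/(1/3) = 3.
From the budget, 7·f = 112 − 7·3 = 91, so f* = 13.

f* = 13, h* = 3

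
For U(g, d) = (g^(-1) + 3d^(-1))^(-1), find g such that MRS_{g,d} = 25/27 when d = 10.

g = 6

For CES with ρ = -1, MRS = (1/3)·(d/g)^2.
Setting (1/3)·(10/g)^2 = 25/27 gives (10/g)^2 = 25/9, so 10/g = 5/3 and g = 6.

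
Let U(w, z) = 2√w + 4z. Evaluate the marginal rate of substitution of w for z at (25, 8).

MRS = 0.05

MU_w = 2/(2√w), MU_z = 4.
MRS = 2/(2√w) ÷ 4.
At (25, 8): MRS = 0.05.
That is, one extra unit of w is worth 0.05 units of z at the margin.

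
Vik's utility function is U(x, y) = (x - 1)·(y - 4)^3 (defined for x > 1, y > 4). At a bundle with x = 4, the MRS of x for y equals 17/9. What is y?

MU_x = (y−4)^3, MU_y = 3·(x−1)·(y−4)^2.
MRS = (1/3)·(y−4)/(x−1).
Substitute x = 4: MRS = (y − 4)/9. Setting this equal to 17/9 gives y − 4 = (17/9)·9 = 17, so y = 21.

y = 21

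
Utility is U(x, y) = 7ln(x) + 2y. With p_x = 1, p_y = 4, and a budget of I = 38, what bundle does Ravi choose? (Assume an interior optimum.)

MU_x = 7/x, MU_y = 2.
MRS = 7/x ÷ 2.
Tangency: set MRS = p_x/p_y = 1/4 = 0.25.
MRS depends only on x: 3.5/x = 0.25 ⇒ x* = 3.5/0.25 = 14.
From the budget, 4·y = 38 − 1·14 = 24, so y* = 6.

x* = 14, y* = 6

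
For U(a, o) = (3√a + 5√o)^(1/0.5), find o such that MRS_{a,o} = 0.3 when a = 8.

For CES with ρ = 0.5, MRS = (3/5)·√(o/a).
Setting (3/5)·√(o/8) = 0.3 gives √(o/8) = 0.5, so o/8 = 0.25 and o = 2.

o = 2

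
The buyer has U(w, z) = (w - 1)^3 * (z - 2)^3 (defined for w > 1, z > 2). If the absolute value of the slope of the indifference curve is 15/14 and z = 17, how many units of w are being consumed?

w = 15

MU_w = 3·(w−1)^2·(z−2)^3, MU_z = 3·(w−1)^3·(z−2)^2.
MRS = (z−2)/(w−1).
Substitute z = 17: MRS = 15/(w − 1). Setting this equal to 15/14 gives w − 1 = 15/(15/14) = 14, so w = 15.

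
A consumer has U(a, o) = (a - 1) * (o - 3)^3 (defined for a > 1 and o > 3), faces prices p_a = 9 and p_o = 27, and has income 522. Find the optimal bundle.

MU_a = (o−3)^3, MU_o = 3·(a−1)·(o−3)^2.
MRS = (1/3)·(o−3)/(a−1).
Tangency: set MRS = p_a/p_o = 9/27 = 1/3.
So (1/3)·(o − 3)/(a − 1) = 1/3, i.e. (o − 3) = (a − 1).
Rewrite the budget in excess-of-subsistence terms: 9·(a − 1) + 27·(o − 3) = 522 − 9·1 − 27·3 = 432.
Substituting, 36·(a − 1) = 432, so a − 1 = 12 and a* = 13.
Then o − 3 = 12, so o* = 15.

a* = 13, o* = 15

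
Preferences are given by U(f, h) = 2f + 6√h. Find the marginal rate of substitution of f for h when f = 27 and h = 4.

MU_f = 2, MU_h = 6/(2√h).
MRS = 2 ÷ (6/(2√h)).
At (27, 4): MRS = 4/3.
That is, one extra unit of f is worth 4/3 units of h at the margin.

MRS = 4/3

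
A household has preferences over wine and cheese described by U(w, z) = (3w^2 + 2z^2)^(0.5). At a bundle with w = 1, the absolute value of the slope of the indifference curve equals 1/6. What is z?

For CES with ρ = 2, MRS = (3/2)·(z/w)^(-1).
Setting (3/2)·(z/1)^(-1) = 1/6 gives (z/1)^(-1) = 1/9, so z/1 = 9 and z = 9.

z = 9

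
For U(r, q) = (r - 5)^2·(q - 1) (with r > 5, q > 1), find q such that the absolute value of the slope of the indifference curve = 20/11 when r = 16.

q = 11

MU_r = 2·(r−5)·(q−1), MU_q = (r−5)^2.
MRS = (2/1)·(q−1)/(r−5).
Substitute r = 16: MRS = (q − 1)/5.5. Setting this equal to 20/11 gives q − 1 = (20/11)·5.5 = 10, so q = 11.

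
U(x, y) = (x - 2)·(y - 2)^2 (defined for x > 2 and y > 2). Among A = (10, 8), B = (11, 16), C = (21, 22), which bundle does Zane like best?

Bundle C

Evaluate utility at each bundle:
U(A) = 288.
U(B) = 1764.
U(C) = 7600.
Highest utility is C, so C ≻ B ≻ A.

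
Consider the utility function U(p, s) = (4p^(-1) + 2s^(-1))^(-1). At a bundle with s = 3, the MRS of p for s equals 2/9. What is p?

p = 9

For CES with ρ = -1, MRS = (4/2)·(s/p)^2.
Setting (4/2)·(3/p)^2 = 2/9 gives (3/p)^2 = 1/9, so 3/p = 1/3 and p = 9.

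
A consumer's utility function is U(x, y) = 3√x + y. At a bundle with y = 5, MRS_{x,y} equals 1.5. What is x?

MU_x = 3/(2√x), MU_y = 1.
MRS = 3/(2√x) ÷ 1.
MRS depends only on x: 1.5/√x = 1.5 ⇒ √x = 1.5/1.5 = 1 ⇒ x = 1.

x = 1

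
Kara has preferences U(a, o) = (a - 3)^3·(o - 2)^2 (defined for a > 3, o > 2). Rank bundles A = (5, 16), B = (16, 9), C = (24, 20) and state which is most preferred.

Bundle C

Evaluate utility at each bundle:
U(A) = 1568.
U(B) = 107653.
U(C) = 3000564.
Highest utility is C, so C ≻ B ≻ A.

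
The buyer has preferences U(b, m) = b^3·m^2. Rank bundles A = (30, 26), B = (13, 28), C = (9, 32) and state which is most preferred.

Bundle A

Evaluate utility at each bundle:
U(A) = 18252000.
U(B) = 1722448.
U(C) = 746496.
Highest utility is A, so A ≻ B ≻ C.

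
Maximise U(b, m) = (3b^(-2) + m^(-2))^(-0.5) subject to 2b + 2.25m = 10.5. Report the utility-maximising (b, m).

b* = 3, m* = 2

For CES with ρ = -2, MRS = (3/1)·(m/b)^3.
Tangency: set MRS = p_b/p_m = 2/2.25 = 8/9.
So (m/b)^3 = 8/27; taking the cube root, m/b = 2/3, i.e. m = (2/3)·b.
Substitute into the budget 2·b + 2.25·m = 10.5: 3.5·b = 10.5, so b* = 3 and m* = (2/3)·3 = 2.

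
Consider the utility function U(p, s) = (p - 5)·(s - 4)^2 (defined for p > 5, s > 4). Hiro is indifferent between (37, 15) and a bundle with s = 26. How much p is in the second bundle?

U(37, 15) = 3872.
Set U(p, 26) = 3872 and solve.
With s = 26: (26 − 4)^2 = 484, so (p − 5) = 3872/484 = 8.
So p = 5 + 8 = 13.
Check: U(13, 26) = 3872.

p = 13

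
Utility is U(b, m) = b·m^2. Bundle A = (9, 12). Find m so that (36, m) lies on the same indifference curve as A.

U(9, 12) = 1296.
Set U(36, m) = 1296 and solve.
With b = 36: m^2 = 1296/36 = 36; taking the square root, m = 6.
Check: U(36, 6) = 1296.

m = 6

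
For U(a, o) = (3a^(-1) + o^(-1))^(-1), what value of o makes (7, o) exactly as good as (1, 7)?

U depends on (a, o) only through S = 3a^(-1) + o^(-1), so equal utility means equal S. At (1, 7): S = 22/7.
With a = 7: 3·7^(-1) = 3/7, so o^(-1) = 22/7 − 3/7 = 19/7.
Hence o = 1/(19/7) = 7/19.
Check: U(7, 7/19) = 0.3182.

o = 7/19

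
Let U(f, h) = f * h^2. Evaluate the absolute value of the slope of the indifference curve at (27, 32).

MRS = 16/27

MU_f = h^2 and MU_h = 2·f·h.
MRS = MU_f/MU_h = (1/2)·h/f.
At (27, 32): MRS = 16/27.
So at (27, 32) the consumer would give up 16/27 units of h for one more unit of f.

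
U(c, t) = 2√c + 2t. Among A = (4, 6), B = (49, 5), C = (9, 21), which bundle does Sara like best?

Bundle C

Evaluate utility at each bundle:
U(A) = 16.000.
U(B) = 24.000.
U(C) = 48.000.
Highest utility is C, so C ≻ B ≻ A.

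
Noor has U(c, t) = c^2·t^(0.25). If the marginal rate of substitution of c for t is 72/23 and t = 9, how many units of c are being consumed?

c = 23

MU_c = 2·c·t^(0.25) and MU_t = 0.25·c^2·t^(-0.75).
MRS = MU_c/MU_t = (8)·t/c.
Substitute t = 9: MRS = 72/c. Setting 72/c = 72/23 gives c = 72/(72/23) = 23.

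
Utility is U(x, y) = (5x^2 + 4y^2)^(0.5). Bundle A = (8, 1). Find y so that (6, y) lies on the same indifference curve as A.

y = 6

U depends on (x, y) only through S = 5x^2 + 4y^2, so equal utility means equal S. At (8, 1): S = 324.
With x = 6: 5·6^2 = 180, so 4y^2 = 324 − 180 = 144, i.e. y^2 = 36.
Hence y = √36 = 6.
Check: U(6, 6) = 18.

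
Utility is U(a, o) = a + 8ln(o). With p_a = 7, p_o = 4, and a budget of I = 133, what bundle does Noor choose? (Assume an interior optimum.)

a* = 11, o* = 14

MU_a = 1, MU_o = 8/o.
MRS = 1 ÷ (8/o).
Tangency: set MRS = p_a/p_o = 7/4 = 1.75.
MRS depends only on o: 0.125·o = 1.75 ⇒ o* = 1.75/0.125 = 14.
From the budget, 7·a = 133 − 4·14 = 77, so a* = 11.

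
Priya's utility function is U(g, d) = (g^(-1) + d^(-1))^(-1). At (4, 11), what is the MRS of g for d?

For CES with ρ = -1, MRS = (d/g)^2.
At (4, 11): MRS = 121/16.
That is, one extra unit of g is worth 121/16 units of d at the margin.

MRS = 121/16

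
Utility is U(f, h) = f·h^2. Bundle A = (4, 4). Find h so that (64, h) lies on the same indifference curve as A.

U(4, 4) = 64.
Set U(64, h) = 64 and solve.
With f = 64: h^2 = 64/64 = 1; taking the square root, h = 1.
Check: U(64, 1) = 64.

h = 1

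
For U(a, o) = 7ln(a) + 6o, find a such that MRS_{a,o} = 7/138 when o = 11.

MU_a = 7/a, MU_o = 6.
MRS = 7/a ÷ 6.
MRS depends only on a: (7/6)/a = 7/138 ⇒ a = (7/6)/(7/138) = 23.

a = 23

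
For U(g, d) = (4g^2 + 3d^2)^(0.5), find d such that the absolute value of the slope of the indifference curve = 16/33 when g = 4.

For CES with ρ = 2, MRS = (4/3)·(d/g)^(-1).
Setting (4/3)·(d/4)^(-1) = 16/33 gives (d/4)^(-1) = 4/11, so d/4 = 2.75 and d = 11.

d = 11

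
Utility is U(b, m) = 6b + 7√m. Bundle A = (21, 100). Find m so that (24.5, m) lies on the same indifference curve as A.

m = 49

U(21, 100) = 196.
Set U(24.5, m) = 196 and solve.
With b = 24.5: 7√m = 196 − 6·24.5 = 49, so √m = 7 and m = 49.
Check: U(24.5, 49) = 196.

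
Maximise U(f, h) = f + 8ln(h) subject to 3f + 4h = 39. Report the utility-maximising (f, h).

f* = 5, h* = 6

MU_f = 1, MU_h = 8/h.
MRS = 1 ÷ (8/h).
Tangency: set MRS = p_f/p_h = 3/4 = 0.75.
MRS depends only on h: 0.125·h = 0.75 ⇒ h* = 0.75/0.125 = 6.
From the budget, 3·f = 39 − 4·6 = 15, so f* = 5.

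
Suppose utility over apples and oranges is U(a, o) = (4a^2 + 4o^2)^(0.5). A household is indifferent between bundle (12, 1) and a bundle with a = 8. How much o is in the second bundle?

o = 9

U depends on (a, o) only through S = 4a^2 + 4o^2, so equal utility means equal S. At (12, 1): S = 580.
With a = 8: 4·8^2 = 256, so 4o^2 = 580 − 256 = 324, i.e. o^2 = 81.
Hence o = √81 = 9.
Check: U(8, 9) = 24.0832.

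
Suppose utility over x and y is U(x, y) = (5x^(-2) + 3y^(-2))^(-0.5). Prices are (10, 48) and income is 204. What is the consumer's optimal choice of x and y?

x* = 6, y* = 3

For CES with ρ = -2, MRS = (5/3)·(y/x)^3.
Tangency: set MRS = p_x/p_y = 10/48 = 5/24.
So (y/x)^3 = 0.125; taking the cube root, y/x = 0.5, i.e. y = 0.5·x.
Substitute into the budget 10·x + 48·y = 204: 34·x = 204, so x* = 6 and y* = 0.5·6 = 3.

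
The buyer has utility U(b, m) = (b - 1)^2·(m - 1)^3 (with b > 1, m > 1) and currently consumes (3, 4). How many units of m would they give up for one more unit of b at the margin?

MU_b = 2·(b−1)·(m−1)^3, MU_m = 3·(b−1)^2·(m−1)^2.
MRS = (2/3)·(m−1)/(b−1).
At (3, 4): MRS = 1.
So at (3, 4) the consumer would give up 1 units of m for one more unit of b.

MRS = 1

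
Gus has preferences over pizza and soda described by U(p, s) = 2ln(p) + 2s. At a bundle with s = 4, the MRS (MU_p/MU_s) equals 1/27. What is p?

p = 27

MU_p = 2/p, MU_s = 2.
MRS = 2/p ÷ 2.
MRS depends only on p: 1/p = 1/27 ⇒ p = 1/(1/27) = 27.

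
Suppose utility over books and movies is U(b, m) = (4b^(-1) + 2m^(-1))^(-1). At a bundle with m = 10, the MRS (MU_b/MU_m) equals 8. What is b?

For CES with ρ = -1, MRS = (4/2)·(m/b)^2.
Setting (4/2)·(10/b)^2 = 8 gives (10/b)^2 = 4, so 10/b = 2 and b = 5.

b = 5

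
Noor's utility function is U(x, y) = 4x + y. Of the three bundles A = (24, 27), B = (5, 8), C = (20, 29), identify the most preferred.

Bundle A

Evaluate utility at each bundle:
U(A) = 123.
U(B) = 28.
U(C) = 109.
Highest utility is A, so A ≻ C ≻ B.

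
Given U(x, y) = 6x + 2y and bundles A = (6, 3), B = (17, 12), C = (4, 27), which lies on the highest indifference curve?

Evaluate utility at each bundle:
U(A) = 42.
U(B) = 126.
U(C) = 78.
Highest utility is B, so B ≻ C ≻ A.

Bundle B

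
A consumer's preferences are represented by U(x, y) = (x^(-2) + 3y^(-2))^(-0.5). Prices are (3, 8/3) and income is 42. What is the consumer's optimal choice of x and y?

x* = 6, y* = 9

For CES with ρ = -2, MRS = (1/3)·(y/x)^3.
Tangency: set MRS = p_x/p_y = 3/(8/3) = 1.125.
So (y/x)^3 = 3.375; taking the cube root, y/x = 1.5, i.e. y = 1.5·x.
Substitute into the budget 3·x + (8/3)·y = 42: 7·x = 42, so x* = 6 and y* = 1.5·6 = 9.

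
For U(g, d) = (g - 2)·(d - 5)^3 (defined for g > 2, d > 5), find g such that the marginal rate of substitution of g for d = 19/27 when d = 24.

g = 11

MU_g = (d−5)^3, MU_d = 3·(g−2)·(d−5)^2.
MRS = (1/3)·(d−5)/(g−2).
Substitute d = 24: MRS = (19/3)/(g − 2). Setting this equal to 19/27 gives g − 2 = (19/3)/(19/27) = 9, so g = 11.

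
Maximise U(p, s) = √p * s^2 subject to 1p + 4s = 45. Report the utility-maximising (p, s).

p* = 9, s* = 9

MU_p = 0.5·p^(-0.5)·s^2 and MU_s = 2·√p·s.
MRS = MU_p/MU_s = (0.25)·s/p.
Tangency: set MRS = p_p/p_s = 1/4 = 0.25.
So (0.25)·s/p = 0.25, i.e. s = p.
Substitute into the budget 1·p + 4·s = 45: 5·p = 45, so p* = 9.
Then s* = 9.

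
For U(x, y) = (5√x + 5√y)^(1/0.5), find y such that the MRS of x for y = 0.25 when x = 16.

For CES with ρ = 0.5, MRS = √(y/x).
Setting √(y/16) = 0.25 gives y/16 = 1/16 and y = 1.

y = 1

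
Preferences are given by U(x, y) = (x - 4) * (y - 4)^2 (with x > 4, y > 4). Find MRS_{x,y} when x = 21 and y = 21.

MRS = 0.5

MU_x = (y−4)^2, MU_y = 2·(x−4)·(y−4).
MRS = (1/2)·(y−4)/(x−4).
At (21, 21): MRS = 0.5.
That is, one extra unit of x is worth 0.5 units of y at the margin.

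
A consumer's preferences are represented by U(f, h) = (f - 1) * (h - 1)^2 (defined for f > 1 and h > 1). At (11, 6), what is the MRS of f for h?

MRS = 0.25

MU_f = (h−1)^2, MU_h = 2·(f−1)·(h−1).
MRS = (1/2)·(h−1)/(f−1).
At (11, 6): MRS = 0.25.
So at (11, 6) the consumer would give up 0.25 units of h for one more unit of f.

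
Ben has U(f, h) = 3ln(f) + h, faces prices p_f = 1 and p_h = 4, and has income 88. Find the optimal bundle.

f* = 12, h* = 19

MU_f = 3/f, MU_h = 1.
MRS = 3/f ÷ 1.
Tangency: set MRS = p_f/p_h = 1/4 = 0.25.
MRS depends only on f: 3/f = 0.25 ⇒ f* = 3/0.25 = 12.
From the budget, 4·h = 88 − 1·12 = 76, so h* = 19.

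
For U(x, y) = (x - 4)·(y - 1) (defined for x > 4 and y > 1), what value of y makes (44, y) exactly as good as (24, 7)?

U(24, 7) = 120.
Set U(44, y) = 120 and solve.
With x = 44: (44 − 4) = 40, so (y − 1) = 120/40 = 3.
So y = 1 + 3 = 4.
Check: U(44, 4) = 120.

y = 4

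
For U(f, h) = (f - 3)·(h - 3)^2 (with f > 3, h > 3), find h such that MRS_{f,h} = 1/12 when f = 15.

h = 5

MU_f = (h−3)^2, MU_h = 2·(f−3)·(h−3).
MRS = (1/2)·(h−3)/(f−3).
Substitute f = 15: MRS = (h − 3)/24. Setting this equal to 1/12 gives h − 3 = (1/12)·24 = 2, so h = 5.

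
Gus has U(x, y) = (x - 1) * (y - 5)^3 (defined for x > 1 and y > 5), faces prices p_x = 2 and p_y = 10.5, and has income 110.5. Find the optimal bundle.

MU_x = (y−5)^3, MU_y = 3·(x−1)·(y−5)^2.
MRS = (1/3)·(y−5)/(x−1).
Tangency: set MRS = p_x/p_y = 2/10.5 = 4/21.
So (1/3)·(y − 5)/(x − 1) = 4/21, i.e. (y − 5) = (4/7)·(x − 1).
Rewrite the budget in excess-of-subsistence terms: 2·(x − 1) + 10.5·(y − 5) = 110.5 − 2·1 − 10.5·5 = 56.
Substituting, 8·(x − 1) = 56, so x − 1 = 7 and x* = 8.
Then y − 5 = (4/7)·7 = 4, so y* = 9.

x* = 8, y* = 9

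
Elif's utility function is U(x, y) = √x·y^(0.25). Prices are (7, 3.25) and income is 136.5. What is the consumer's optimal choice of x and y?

x* = 13, y* = 14

MU_x = 0.5·x^(-0.5)·y^(0.25) and MU_y = 0.25·√x·y^(-0.75).
MRS = MU_x/MU_y = (2)·y/x.
Tangency: set MRS = p_x/p_y = 7/3.25 = 28/13.
So (2)·y/x = 28/13, i.e. y = (14/13)·x.
Substitute into the budget 7·x + 3.25·y = 136.5: 10.5·x = 136.5, so x* = 13.
Then y* = (14/13)·13 = 14.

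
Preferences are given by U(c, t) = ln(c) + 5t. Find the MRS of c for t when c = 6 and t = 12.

MRS = 1/30

MU_c = 1/c, MU_t = 5.
MRS = 1/c ÷ 5.
At (6, 12): MRS = 1/30.
That is, one extra unit of c is worth 1/30 units of t at the margin.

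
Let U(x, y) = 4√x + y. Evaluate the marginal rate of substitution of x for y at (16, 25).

MRS = 0.5

MU_x = 4/(2√x), MU_y = 1.
MRS = 4/(2√x) ÷ 1.
At (16, 25): MRS = 0.5.
That is, one extra unit of x is worth 0.5 units of y at the margin.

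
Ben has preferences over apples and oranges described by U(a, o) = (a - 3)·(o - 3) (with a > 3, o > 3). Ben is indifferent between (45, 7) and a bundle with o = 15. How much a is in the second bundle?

U(45, 7) = 168.
Set U(a, 15) = 168 and solve.
With o = 15: (15 − 3) = 12, so (a − 3) = 168/12 = 14.
So a = 3 + 14 = 17.
Check: U(17, 15) = 168.

a = 17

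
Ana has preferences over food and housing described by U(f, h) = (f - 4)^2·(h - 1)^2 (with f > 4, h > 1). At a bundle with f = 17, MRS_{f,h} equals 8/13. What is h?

h = 9

MU_f = 2·(f−4)·(h−1)^2, MU_h = 2·(f−4)^2·(h−1).
MRS = (h−1)/(f−4).
Substitute f = 17: MRS = (h − 1)/13. Setting this equal to 8/13 gives h − 1 = (8/13)·13 = 8, so h = 9.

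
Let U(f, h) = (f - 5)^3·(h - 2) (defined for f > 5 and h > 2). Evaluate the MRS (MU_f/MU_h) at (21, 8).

MRS = 1.125

MU_f = 3·(f−5)^2·(h−2), MU_h = (f−5)^3.
MRS = (3/1)·(h−2)/(f−5).
At (21, 8): MRS = 1.125.
The indifference curve has slope −1.125 at this bundle.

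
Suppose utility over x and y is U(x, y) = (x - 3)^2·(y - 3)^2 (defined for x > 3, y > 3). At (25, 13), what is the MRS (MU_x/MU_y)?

MU_x = 2·(x−3)·(y−3)^2, MU_y = 2·(x−3)^2·(y−3).
MRS = (y−3)/(x−3).
At (25, 13): MRS = 5/11.
The indifference curve has slope −5/11 at this bundle.

MRS = 5/11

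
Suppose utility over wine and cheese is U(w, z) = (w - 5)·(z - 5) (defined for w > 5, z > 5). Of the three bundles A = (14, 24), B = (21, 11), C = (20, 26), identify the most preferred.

Evaluate utility at each bundle:
U(A) = 171.
U(B) = 96.
U(C) = 315.
Highest utility is C, so C ≻ A ≻ B.

Bundle C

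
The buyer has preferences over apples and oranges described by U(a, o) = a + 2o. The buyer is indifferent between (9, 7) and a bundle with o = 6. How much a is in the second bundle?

U(9, 7) = 23.
Set U(a, 6) = 23 and solve.
a + 2·6 = 23 ⇒ a = 11 ⇒ a = 11.
Check: U(11, 6) = 23.

a = 11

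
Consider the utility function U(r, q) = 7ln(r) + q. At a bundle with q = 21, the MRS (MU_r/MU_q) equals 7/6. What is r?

r = 6

MU_r = 7/r, MU_q = 1.
MRS = 7/r ÷ 1.
MRS depends only on r: 7/r = 7/6 ⇒ r = 7/(7/6) = 6.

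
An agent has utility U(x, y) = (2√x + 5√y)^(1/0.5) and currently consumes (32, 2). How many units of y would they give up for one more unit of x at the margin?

MRS = 0.1

For CES with ρ = 0.5, MRS = (2/5)·√(y/x).
At (32, 2): MRS = 0.1.
So at (32, 2) the consumer would give up 0.1 units of y for one more unit of x.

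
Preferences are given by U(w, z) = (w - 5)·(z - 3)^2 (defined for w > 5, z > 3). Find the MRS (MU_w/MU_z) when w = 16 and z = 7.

MRS = 2/11

MU_w = (z−3)^2, MU_z = 2·(w−5)·(z−3).
MRS = (1/2)·(z−3)/(w−5).
At (16, 7): MRS = 2/11.
So at (16, 7) the consumer would give up 2/11 units of z for one more unit of w.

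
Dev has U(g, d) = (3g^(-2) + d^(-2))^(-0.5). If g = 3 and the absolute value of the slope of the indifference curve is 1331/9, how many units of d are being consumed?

d = 11

For CES with ρ = -2, MRS = (3/1)·(d/g)^3.
Setting (3/1)·(d/3)^3 = 1331/9 gives (d/3)^3 = 1331/27, so d/3 = 11/3 and d = 11.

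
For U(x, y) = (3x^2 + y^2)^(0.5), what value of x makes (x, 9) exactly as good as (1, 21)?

U depends on (x, y) only through S = 3x^2 + y^2, so equal utility means equal S. At (1, 21): S = 444.
With y = 9: 9^2 = 81, so 3x^2 = 444 − 81 = 363, i.e. x^2 = 121.
Hence x = √121 = 11.
Check: U(11, 9) = 21.0713.

x = 11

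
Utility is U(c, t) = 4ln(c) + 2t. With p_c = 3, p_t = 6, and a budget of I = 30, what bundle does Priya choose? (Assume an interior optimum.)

MU_c = 4/c, MU_t = 2.
MRS = 4/c ÷ 2.
Tangency: set MRS = p_c/p_t = 3/6 = 0.5.
MRS depends only on c: 2/c = 0.5 ⇒ c* = 2/0.5 = 4.
From the budget, 6·t = 30 − 3·4 = 18, so t* = 3.

c* = 4, t* = 3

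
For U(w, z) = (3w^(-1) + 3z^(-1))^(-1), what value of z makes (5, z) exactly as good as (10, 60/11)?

z = 12

U depends on (w, z) only through S = 3w^(-1) + 3z^(-1), so equal utility means equal S. At (10, 60/11): S = 0.85.
With w = 5: 3·5^(-1) = 0.6, so 3z^(-1) = 0.85 − 0.6 = 0.25, i.e. z^(-1) = 1/12.
Hence z = 1/(1/12) = 12.
Check: U(5, 12) = 1.1765.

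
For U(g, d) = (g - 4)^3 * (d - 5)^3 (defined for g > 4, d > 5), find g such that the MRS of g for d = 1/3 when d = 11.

MU_g = 3·(g−4)^2·(d−5)^3, MU_d = 3·(g−4)^3·(d−5)^2.
MRS = (d−5)/(g−4).
Substitute d = 11: MRS = 6/(g − 4). Setting this equal to 1/3 gives g − 4 = 6/(1/3) = 18, so g = 22.

g = 22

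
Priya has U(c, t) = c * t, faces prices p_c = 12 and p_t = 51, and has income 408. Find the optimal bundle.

MU_c = t and MU_t = c.
MRS = MU_c/MU_t = t/c.
Tangency: set MRS = p_c/p_t = 12/51 = 4/17.
So t/c = 4/17, i.e. t = (4/17)·c.
Substitute into the budget 12·c + 51·t = 408: 24·c = 408, so c* = 17.
Then t* = (4/17)·17 = 4.

c* = 17, t* = 4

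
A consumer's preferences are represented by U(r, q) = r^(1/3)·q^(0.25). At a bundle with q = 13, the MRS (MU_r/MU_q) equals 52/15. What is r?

r = 5

MU_r = 1/3·r^(-2/3)·q^(0.25) and MU_q = 0.25·r^(1/3)·q^(-0.75).
MRS = MU_r/MU_q = (4/3)·q/r.
Substitute q = 13: MRS = (52/3)/r. Setting (52/3)/r = 52/15 gives r = (52/3)/(52/15) = 5.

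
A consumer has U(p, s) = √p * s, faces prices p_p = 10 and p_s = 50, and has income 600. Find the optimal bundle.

MU_p = 0.5·p^(-0.5)·s and MU_s = √p.
MRS = MU_p/MU_s = (0.5)·s/p.
Tangency: set MRS = p_p/p_s = 10/50 = 0.2.
So (0.5)·s/p = 0.2, i.e. s = 0.4·p.
Substitute into the budget 10·p + 50·s = 600: 30·p = 600, so p* = 20.
Then s* = 0.4·20 = 8.

p* = 20, s* = 8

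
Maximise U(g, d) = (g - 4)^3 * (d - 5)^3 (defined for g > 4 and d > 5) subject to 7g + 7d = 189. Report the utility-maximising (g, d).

MU_g = 3·(g−4)^2·(d−5)^3, MU_d = 3·(g−4)^3·(d−5)^2.
MRS = (d−5)/(g−4).
Tangency: set MRS = p_g/p_d = 7/7 = 1.
So (d − 5)/(g − 4) = 1, i.e. (d − 5) = (g − 4).
Rewrite the budget in excess-of-subsistence terms: 7·(g − 4) + 7·(d − 5) = 189 − 7·4 − 7·5 = 126.
Substituting, 14·(g − 4) = 126, so g − 4 = 9 and g* = 13.
Then d − 5 = 9, so d* = 14.

g* = 13, d* = 14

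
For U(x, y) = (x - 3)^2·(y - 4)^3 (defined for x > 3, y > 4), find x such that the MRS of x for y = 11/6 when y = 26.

MU_x = 2·(x−3)·(y−4)^3, MU_y = 3·(x−3)^2·(y−4)^2.
MRS = (2/3)·(y−4)/(x−3).
Substitute y = 26: MRS = (44/3)/(x − 3). Setting this equal to 11/6 gives x − 3 = (44/3)/(11/6) = 8, so x = 11.

x = 11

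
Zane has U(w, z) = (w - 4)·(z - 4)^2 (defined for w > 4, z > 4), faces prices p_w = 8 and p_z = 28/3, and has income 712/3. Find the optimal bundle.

w* = 11, z* = 16

MU_w = (z−4)^2, MU_z = 2·(w−4)·(z−4).
MRS = (1/2)·(z−4)/(w−4).
Tangency: set MRS = p_w/p_z = 8/(28/3) = 6/7.
So (1/2)·(z − 4)/(w − 4) = 6/7, i.e. (z − 4) = (12/7)·(w − 4).
Rewrite the budget in excess-of-subsistence terms: 8·(w − 4) + (28/3)·(z − 4) = 712/3 − 8·4 − (28/3)·4 = 168.
Substituting, 24·(w − 4) = 168, so w − 4 = 7 and w* = 11.
Then z − 4 = (12/7)·7 = 12, so z* = 16.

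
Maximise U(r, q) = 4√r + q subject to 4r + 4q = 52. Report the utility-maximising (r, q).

r* = 4, q* = 9

MU_r = 4/(2√r), MU_q = 1.
MRS = 4/(2√r) ÷ 1.
Tangency: set MRS = p_r/p_q = 4/4 = 1.
MRS depends only on r: 2/√r = 1 ⇒ √r = 2/1 = 2 ⇒ r* = 4.
From the budget, 4·q = 52 − 4·4 = 36, so q* = 9.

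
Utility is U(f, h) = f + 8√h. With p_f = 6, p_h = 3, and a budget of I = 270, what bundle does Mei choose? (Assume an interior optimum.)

MU_f = 1, MU_h = 8/(2√h).
MRS = 1 ÷ (8/(2√h)).
Tangency: set MRS = p_f/p_h = 6/3 = 2.
MRS depends only on h: 0.25·√h = 2 ⇒ √h = 2/0.25 = 8 ⇒ h* = 64.
From the budget, 6·f = 270 − 3·64 = 78, so f* = 13.

f* = 13, h* = 64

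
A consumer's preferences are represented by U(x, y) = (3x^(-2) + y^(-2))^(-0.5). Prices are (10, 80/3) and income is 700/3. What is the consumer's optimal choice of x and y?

x* = 10, y* = 5

For CES with ρ = -2, MRS = (3/1)·(y/x)^3.
Tangency: set MRS = p_x/p_y = 10/(80/3) = 0.375.
So (y/x)^3 = 0.125; taking the cube root, y/x = 0.5, i.e. y = 0.5·x.
Substitute into the budget 10·x + (80/3)·y = 700/3: (70/3)·x = 700/3, so x* = 10 and y* = 0.5·10 = 5.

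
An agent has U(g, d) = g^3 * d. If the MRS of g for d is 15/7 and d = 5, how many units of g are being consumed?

g = 7

MU_g = 3·g^2·d and MU_d = g^3.
MRS = MU_g/MU_d = (3/1)·d/g.
Substitute d = 5: MRS = 15/g. Setting 15/g = 15/7 gives g = 15/(15/7) = 7.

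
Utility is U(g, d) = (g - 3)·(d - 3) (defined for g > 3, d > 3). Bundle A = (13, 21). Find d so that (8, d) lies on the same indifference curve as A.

U(13, 21) = 180.
Set U(8, d) = 180 and solve.
With g = 8: (8 − 3) = 5, so (d − 3) = 180/5 = 36.
So d = 3 + 36 = 39.
Check: U(8, 39) = 180.

d = 39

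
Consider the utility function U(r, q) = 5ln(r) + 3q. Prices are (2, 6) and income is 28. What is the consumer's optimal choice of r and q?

MU_r = 5/r, MU_q = 3.
MRS = 5/r ÷ 3.
Tangency: set MRS = p_r/p_q = 2/6 = 1/3.
MRS depends only on r: (5/3)/r = 1/3 ⇒ r* = (5/3)/(1/3) = 5.
From the budget, 6·q = 28 − 2·5 = 18, so q* = 3.

r* = 5, q* = 3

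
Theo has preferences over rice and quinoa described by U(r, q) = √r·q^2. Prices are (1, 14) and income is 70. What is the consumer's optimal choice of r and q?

MU_r = 0.5·r^(-0.5)·q^2 and MU_q = 2·√r·q.
MRS = MU_r/MU_q = (0.25)·q/r.
Tangency: set MRS = p_r/p_q = 1/14.
So (0.25)·q/r = 1/14, i.e. q = (2/7)·r.
Substitute into the budget 1·r + 14·q = 70: 5·r = 70, so r* = 14.
Then q* = (2/7)·14 = 4.

r* = 14, q* = 4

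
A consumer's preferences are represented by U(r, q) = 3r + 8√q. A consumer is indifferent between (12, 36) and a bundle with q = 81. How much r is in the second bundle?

U(12, 36) = 84.
Set U(r, 81) = 84 and solve.
With q = 81: √81 = 9, so 3r = 84 − 8·9 = 12 and r = 4.
Check: U(4, 81) = 84.

r = 4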